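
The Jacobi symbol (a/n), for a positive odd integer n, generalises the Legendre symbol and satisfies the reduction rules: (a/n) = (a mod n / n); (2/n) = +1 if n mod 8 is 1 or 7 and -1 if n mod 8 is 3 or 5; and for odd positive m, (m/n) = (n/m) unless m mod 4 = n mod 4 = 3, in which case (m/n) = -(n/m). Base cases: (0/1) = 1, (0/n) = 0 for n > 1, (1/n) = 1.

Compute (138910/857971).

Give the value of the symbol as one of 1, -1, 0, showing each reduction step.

-1

138910 = 2^1·69455; (2/857971) = -1 since 857971 mod 8 = 3, so (138910/857971) = (-1)^1·(69455/857971); sign now -1
reciprocity: (69455/857971) = -1·(857971/69455) since 69455 mod 4 = 3, 857971 mod 4 = 3; sign now +1
(857971/69455) = (24511/69455)   [reduce mod 69455]
reciprocity: (24511/69455) = -1·(69455/24511) since 24511 mod 4 = 3, 69455 mod 4 = 3; sign now -1
(69455/24511) = (20433/24511)   [reduce mod 24511]
reciprocity: (20433/24511) = +1·(24511/20433) since 20433 mod 4 = 1, 24511 mod 4 = 3; sign now -1
(24511/20433) = (4078/20433)   [reduce mod 20433]
4078 = 2^1·2039; (2/20433) = +1 since 20433 mod 8 = 1, so (4078/20433) = (+1)^1·(2039/20433); sign now -1
reciprocity: (2039/20433) = +1·(20433/2039) since 2039 mod 4 = 3, 20433 mod 4 = 1; sign now -1
(20433/2039) = (43/2039)   [reduce mod 2039]
reciprocity: (43/2039) = -1·(2039/43) since 43 mod 4 = 3, 2039 mod 4 = 3; sign now +1
(2039/43) = (18/43)   [reduce mod 43]
18 = 2^1·9; (2/43) = -1 since 43 mod 8 = 3, so (18/43) = (-1)^1·(9/43); sign now -1
reciprocity: (9/43) = +1·(43/9) since 9 mod 4 = 1, 43 mod 4 = 3; sign now -1
(43/9) = (7/9)   [reduce mod 9]
reciprocity: (7/9) = +1·(9/7) since 7 mod 4 = 3, 9 mod 4 = 1; sign now -1
(9/7) = (2/7)   [reduce mod 7]
2 = 2^1·1; (2/7) = +1 since 7 mod 8 = 7, so (2/7) = (+1)^1·(1/7); sign now -1
(1/7) = 1; final value = sign = -1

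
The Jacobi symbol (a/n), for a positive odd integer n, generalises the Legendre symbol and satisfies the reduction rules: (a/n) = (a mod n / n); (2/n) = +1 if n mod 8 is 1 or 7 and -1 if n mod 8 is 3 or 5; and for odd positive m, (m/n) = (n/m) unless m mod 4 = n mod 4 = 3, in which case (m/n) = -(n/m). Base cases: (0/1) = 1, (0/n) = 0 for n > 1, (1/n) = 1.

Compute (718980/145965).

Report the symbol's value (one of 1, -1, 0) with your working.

(718980/145965): 718980 mod 145965 = 135120, so (718980/145965) = (135120/145965)
factor out 2^4: 135120 = 2^4·8445; with 145965 mod 8 = 5, (2/145965) = -1; sign now +1; continue with (8445/145965)
flip (8445/145965) -> (145965/8445): both odd, 8445 mod 4 = 1, 145965 mod 4 = 1, so the flip contributes +1; sign now +1
(145965/8445): 145965 mod 8445 = 2400, so (145965/8445) = (2400/8445)
factor out 2^5: 2400 = 2^5·75; with 8445 mod 8 = 5, (2/8445) = -1; sign now -1; continue with (75/8445)
flip (75/8445) -> (8445/75): both odd, 75 mod 4 = 3, 8445 mod 4 = 1, so the flip contributes +1; sign now -1
(8445/75): 8445 mod 75 = 45, so (8445/75) = (45/75)
flip (45/75) -> (75/45): both odd, 45 mod 4 = 1, 75 mod 4 = 3, so the flip contributes +1; sign now -1
(75/45): 75 mod 45 = 30, so (75/45) = (30/45)
factor out 2^1: 30 = 2^1·15; with 45 mod 8 = 5, (2/45) = -1; sign now +1; continue with (15/45)
flip (15/45) -> (45/15): both odd, 15 mod 4 = 3, 45 mod 4 = 1, so the flip contributes +1; sign now +1
(45/15): 45 mod 15 = 0, so (45/15) = (0/15)
reached (0/15); gcd(a, n) > 1, so (0/15) = 0 and the symbol is 0

0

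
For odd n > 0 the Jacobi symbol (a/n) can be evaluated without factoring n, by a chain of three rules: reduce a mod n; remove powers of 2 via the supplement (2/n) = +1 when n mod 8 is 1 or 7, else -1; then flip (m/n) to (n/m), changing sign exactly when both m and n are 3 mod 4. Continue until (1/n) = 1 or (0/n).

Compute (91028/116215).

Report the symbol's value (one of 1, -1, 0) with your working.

-1

91028 = 2^2·22757; (2/116215) = +1 since 116215 mod 8 = 7, so (91028/116215) = (+1)^2·(22757/116215); sign now +1
reciprocity: (22757/116215) = +1·(116215/22757) since 22757 mod 4 = 1, 116215 mod 4 = 3; sign now +1
(116215/22757) = (2430/22757)   [reduce mod 22757]
2430 = 2^1·1215; (2/22757) = -1 since 22757 mod 8 = 5, so (2430/22757) = (-1)^1·(1215/22757); sign now -1
reciprocity: (1215/22757) = +1·(22757/1215) since 1215 mod 4 = 3, 22757 mod 4 = 1; sign now -1
(22757/1215) = (887/1215)   [reduce mod 1215]
reciprocity: (887/1215) = -1·(1215/887) since 887 mod 4 = 3, 1215 mod 4 = 3; sign now +1
(1215/887) = (328/887)   [reduce mod 887]
328 = 2^3·41; (2/887) = +1 since 887 mod 8 = 7, so (328/887) = (+1)^3·(41/887); sign now +1
reciprocity: (41/887) = +1·(887/41) since 41 mod 4 = 1, 887 mod 4 = 3; sign now +1
(887/41) = (26/41)   [reduce mod 41]
26 = 2^1·13; (2/41) = +1 since 41 mod 8 = 1, so (26/41) = (+1)^1·(13/41); sign now +1
reciprocity: (13/41) = +1·(41/13) since 13 mod 4 = 1, 41 mod 4 = 1; sign now +1
(41/13) = (2/13)   [reduce mod 13]
2 = 2^1·1; (2/13) = -1 since 13 mod 8 = 5, so (2/13) = (-1)^1·(1/13); sign now -1
(1/13) = 1; final value = sign = -1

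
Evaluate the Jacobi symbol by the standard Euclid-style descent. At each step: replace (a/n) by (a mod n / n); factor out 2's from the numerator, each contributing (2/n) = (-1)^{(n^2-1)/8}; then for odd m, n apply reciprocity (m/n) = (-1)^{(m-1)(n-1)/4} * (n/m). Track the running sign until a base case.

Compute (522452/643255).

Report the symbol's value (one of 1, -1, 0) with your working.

factor out 2^2: 522452 = 2^2·130613; with 643255 mod 8 = 7, (2/643255) = +1; sign now +1; continue with (130613/643255)
flip (130613/643255) -> (643255/130613): both odd, 130613 mod 4 = 1, 643255 mod 4 = 3, so the flip contributes +1; sign now +1
(643255/130613): 643255 mod 130613 = 120803, so (643255/130613) = (120803/130613)
flip (120803/130613) -> (130613/120803): both odd, 120803 mod 4 = 3, 130613 mod 4 = 1, so the flip contributes +1; sign now +1
(130613/120803): 130613 mod 120803 = 9810, so (130613/120803) = (9810/120803)
factor out 2^1: 9810 = 2^1·4905; with 120803 mod 8 = 3, (2/120803) = -1; sign now -1; continue with (4905/120803)
flip (4905/120803) -> (120803/4905): both odd, 4905 mod 4 = 1, 120803 mod 4 = 3, so the flip contributes +1; sign now -1
(120803/4905): 120803 mod 4905 = 3083, so (120803/4905) = (3083/4905)
flip (3083/4905) -> (4905/3083): both odd, 3083 mod 4 = 3, 4905 mod 4 = 1, so the flip contributes +1; sign now -1
(4905/3083): 4905 mod 3083 = 1822, so (4905/3083) = (1822/3083)
factor out 2^1: 1822 = 2^1·911; with 3083 mod 8 = 3, (2/3083) = -1; sign now +1; continue with (911/3083)
flip (911/3083) -> (3083/911): both odd, 911 mod 4 = 3, 3083 mod 4 = 3, so the flip contributes -1; sign now -1
(3083/911): 3083 mod 911 = 350, so (3083/911) = (350/911)
factor out 2^1: 350 = 2^1·175; with 911 mod 8 = 7, (2/911) = +1; sign now -1; continue with (175/911)
flip (175/911) -> (911/175): both odd, 175 mod 4 = 3, 911 mod 4 = 3, so the flip contributes -1; sign now +1
(911/175): 911 mod 175 = 36, so (911/175) = (36/175)
factor out 2^2: 36 = 2^2·9; with 175 mod 8 = 7, (2/175) = +1; sign now +1; continue with (9/175)
flip (9/175) -> (175/9): both odd, 9 mod 4 = 1, 175 mod 4 = 3, so the flip contributes +1; sign now +1
(175/9): 175 mod 9 = 4, so (175/9) = (4/9)
factor out 2^2: 4 = 2^2·1; with 9 mod 8 = 1, (2/9) = +1; sign now +1; continue with (1/9)
reached (1/9) = 1, so the symbol is +1

1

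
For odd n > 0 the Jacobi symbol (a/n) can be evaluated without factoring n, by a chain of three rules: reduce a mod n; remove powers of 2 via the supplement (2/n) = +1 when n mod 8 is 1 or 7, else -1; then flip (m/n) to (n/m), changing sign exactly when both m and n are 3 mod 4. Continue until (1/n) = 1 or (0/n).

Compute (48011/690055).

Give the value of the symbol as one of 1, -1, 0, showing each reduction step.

flip (48011/690055) -> (690055/48011): both odd, 48011 mod 4 = 3, 690055 mod 4 = 3, so the flip contributes -1; sign now -1
(690055/48011): 690055 mod 48011 = 17901, so (690055/48011) = (17901/48011)
flip (17901/48011) -> (48011/17901): both odd, 17901 mod 4 = 1, 48011 mod 4 = 3, so the flip contributes +1; sign now -1
(48011/17901): 48011 mod 17901 = 12209, so (48011/17901) = (12209/17901)
flip (12209/17901) -> (17901/12209): both odd, 12209 mod 4 = 1, 17901 mod 4 = 1, so the flip contributes +1; sign now -1
(17901/12209): 17901 mod 12209 = 5692, so (17901/12209) = (5692/12209)
factor out 2^2: 5692 = 2^2·1423; with 12209 mod 8 = 1, (2/12209) = +1; sign now -1; continue with (1423/12209)
flip (1423/12209) -> (12209/1423): both odd, 1423 mod 4 = 3, 12209 mod 4 = 1, so the flip contributes +1; sign now -1
(12209/1423): 12209 mod 1423 = 825, so (12209/1423) = (825/1423)
flip (825/1423) -> (1423/825): both odd, 825 mod 4 = 1, 1423 mod 4 = 3, so the flip contributes +1; sign now -1
(1423/825): 1423 mod 825 = 598, so (1423/825) = (598/825)
factor out 2^1: 598 = 2^1·299; with 825 mod 8 = 1, (2/825) = +1; sign now -1; continue with (299/825)
flip (299/825) -> (825/299): both odd, 299 mod 4 = 3, 825 mod 4 = 1, so the flip contributes +1; sign now -1
(825/299): 825 mod 299 = 227, so (825/299) = (227/299)
flip (227/299) -> (299/227): both odd, 227 mod 4 = 3, 299 mod 4 = 3, so the flip contributes -1; sign now +1
(299/227): 299 mod 227 = 72, so (299/227) = (72/227)
factor out 2^3: 72 = 2^3·9; with 227 mod 8 = 3, (2/227) = -1; sign now -1; continue with (9/227)
flip (9/227) -> (227/9): both odd, 9 mod 4 = 1, 227 mod 4 = 3, so the flip contributes +1; sign now -1
(227/9): 227 mod 9 = 2, so (227/9) = (2/9)
factor out 2^1: 2 = 2^1·1; with 9 mod 8 = 1, (2/9) = +1; sign now -1; continue with (1/9)
reached (1/9) = 1, so the symbol is -1

-1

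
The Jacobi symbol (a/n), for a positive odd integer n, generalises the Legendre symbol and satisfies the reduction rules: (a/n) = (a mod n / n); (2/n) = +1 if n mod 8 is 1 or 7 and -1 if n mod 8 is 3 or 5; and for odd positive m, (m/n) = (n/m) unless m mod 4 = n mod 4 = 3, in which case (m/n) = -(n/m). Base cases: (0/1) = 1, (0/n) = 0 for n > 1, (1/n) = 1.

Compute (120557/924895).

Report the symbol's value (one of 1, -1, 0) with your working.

-1

flip (120557/924895) -> (924895/120557): both odd, 120557 mod 4 = 1, 924895 mod 4 = 3, so the flip contributes +1; sign now +1
(924895/120557): 924895 mod 120557 = 80996, so (924895/120557) = (80996/120557)
factor out 2^2: 80996 = 2^2·20249; with 120557 mod 8 = 5, (2/120557) = -1; sign now +1; continue with (20249/120557)
flip (20249/120557) -> (120557/20249): both odd, 20249 mod 4 = 1, 120557 mod 4 = 1, so the flip contributes +1; sign now +1
(120557/20249): 120557 mod 20249 = 19312, so (120557/20249) = (19312/20249)
factor out 2^4: 19312 = 2^4·1207; with 20249 mod 8 = 1, (2/20249) = +1; sign now +1; continue with (1207/20249)
flip (1207/20249) -> (20249/1207): both odd, 1207 mod 4 = 3, 20249 mod 4 = 1, so the flip contributes +1; sign now +1
(20249/1207): 20249 mod 1207 = 937, so (20249/1207) = (937/1207)
flip (937/1207) -> (1207/937): both odd, 937 mod 4 = 1, 1207 mod 4 = 3, so the flip contributes +1; sign now +1
(1207/937): 1207 mod 937 = 270, so (1207/937) = (270/937)
factor out 2^1: 270 = 2^1·135; with 937 mod 8 = 1, (2/937) = +1; sign now +1; continue with (135/937)
flip (135/937) -> (937/135): both odd, 135 mod 4 = 3, 937 mod 4 = 1, so the flip contributes +1; sign now +1
(937/135): 937 mod 135 = 127, so (937/135) = (127/135)
flip (127/135) -> (135/127): both odd, 127 mod 4 = 3, 135 mod 4 = 3, so the flip contributes -1; sign now -1
(135/127): 135 mod 127 = 8, so (135/127) = (8/127)
factor out 2^3: 8 = 2^3·1; with 127 mod 8 = 7, (2/127) = +1; sign now -1; continue with (1/127)
reached (1/127) = 1, so the symbol is -1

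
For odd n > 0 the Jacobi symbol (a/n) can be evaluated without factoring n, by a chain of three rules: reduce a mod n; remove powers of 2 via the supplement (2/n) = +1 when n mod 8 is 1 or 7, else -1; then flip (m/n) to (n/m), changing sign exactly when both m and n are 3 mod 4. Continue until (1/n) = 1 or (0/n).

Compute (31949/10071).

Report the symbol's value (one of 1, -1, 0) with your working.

1

(31949/10071) = (1736/10071)   [reduce mod 10071]
1736 = 2^3·217; (2/10071) = +1 since 10071 mod 8 = 7, so (1736/10071) = (+1)^3·(217/10071); sign now +1
reciprocity: (217/10071) = +1·(10071/217) since 217 mod 4 = 1, 10071 mod 4 = 3; sign now +1
(10071/217) = (89/217)   [reduce mod 217]
reciprocity: (89/217) = +1·(217/89) since 89 mod 4 = 1, 217 mod 4 = 1; sign now +1
(217/89) = (39/89)   [reduce mod 89]
reciprocity: (39/89) = +1·(89/39) since 39 mod 4 = 3, 89 mod 4 = 1; sign now +1
(89/39) = (11/39)   [reduce mod 39]
reciprocity: (11/39) = -1·(39/11) since 11 mod 4 = 3, 39 mod 4 = 3; sign now -1
(39/11) = (6/11)   [reduce mod 11]
6 = 2^1·3; (2/11) = -1 since 11 mod 8 = 3, so (6/11) = (-1)^1·(3/11); sign now +1
reciprocity: (3/11) = -1·(11/3) since 3 mod 4 = 3, 11 mod 4 = 3; sign now -1
(11/3) = (2/3)   [reduce mod 3]
2 = 2^1·1; (2/3) = -1 since 3 mod 8 = 3, so (2/3) = (-1)^1·(1/3); sign now +1
(1/3) = 1; final value = sign = +1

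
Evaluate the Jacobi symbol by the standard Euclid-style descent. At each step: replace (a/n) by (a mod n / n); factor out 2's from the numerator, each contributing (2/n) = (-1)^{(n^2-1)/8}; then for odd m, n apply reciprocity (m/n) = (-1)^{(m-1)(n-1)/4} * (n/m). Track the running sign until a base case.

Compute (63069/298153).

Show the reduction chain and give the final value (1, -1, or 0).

1

reciprocity: (63069/298153) = +1·(298153/63069) since 63069 mod 4 = 1, 298153 mod 4 = 1; sign now +1
(298153/63069) = (45877/63069)   [reduce mod 63069]
reciprocity: (45877/63069) = +1·(63069/45877) since 45877 mod 4 = 1, 63069 mod 4 = 1; sign now +1
(63069/45877) = (17192/45877)   [reduce mod 45877]
17192 = 2^3·2149; (2/45877) = -1 since 45877 mod 8 = 5, so (17192/45877) = (-1)^3·(2149/45877); sign now -1
reciprocity: (2149/45877) = +1·(45877/2149) since 2149 mod 4 = 1, 45877 mod 4 = 1; sign now -1
(45877/2149) = (748/2149)   [reduce mod 2149]
748 = 2^2·187; (2/2149) = -1 since 2149 mod 8 = 5, so (748/2149) = (-1)^2·(187/2149); sign now -1
reciprocity: (187/2149) = +1·(2149/187) since 187 mod 4 = 3, 2149 mod 4 = 1; sign now -1
(2149/187) = (92/187)   [reduce mod 187]
92 = 2^2·23; (2/187) = -1 since 187 mod 8 = 3, so (92/187) = (-1)^2·(23/187); sign now -1
reciprocity: (23/187) = -1·(187/23) since 23 mod 4 = 3, 187 mod 4 = 3; sign now +1
(187/23) = (3/23)   [reduce mod 23]
reciprocity: (3/23) = -1·(23/3) since 3 mod 4 = 3, 23 mod 4 = 3; sign now -1
(23/3) = (2/3)   [reduce mod 3]
2 = 2^1·1; (2/3) = -1 since 3 mod 8 = 3, so (2/3) = (-1)^1·(1/3); sign now +1
(1/3) = 1; final value = sign = +1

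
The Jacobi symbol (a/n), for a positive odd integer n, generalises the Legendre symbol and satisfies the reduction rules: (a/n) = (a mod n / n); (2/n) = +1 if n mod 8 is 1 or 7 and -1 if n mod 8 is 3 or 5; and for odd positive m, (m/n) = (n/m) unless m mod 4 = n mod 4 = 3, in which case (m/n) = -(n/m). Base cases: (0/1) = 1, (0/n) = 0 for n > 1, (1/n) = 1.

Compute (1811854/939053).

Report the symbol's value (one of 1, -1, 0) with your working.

(1811854/939053): 1811854 mod 939053 = 872801, so (1811854/939053) = (872801/939053)
flip (872801/939053) -> (939053/872801): both odd, 872801 mod 4 = 1, 939053 mod 4 = 1, so the flip contributes +1; sign now +1
(939053/872801): 939053 mod 872801 = 66252, so (939053/872801) = (66252/872801)
factor out 2^2: 66252 = 2^2·16563; with 872801 mod 8 = 1, (2/872801) = +1; sign now +1; continue with (16563/872801)
flip (16563/872801) -> (872801/16563): both odd, 16563 mod 4 = 3, 872801 mod 4 = 1, so the flip contributes +1; sign now +1
(872801/16563): 872801 mod 16563 = 11525, so (872801/16563) = (11525/16563)
flip (11525/16563) -> (16563/11525): both odd, 11525 mod 4 = 1, 16563 mod 4 = 3, so the flip contributes +1; sign now +1
(16563/11525): 16563 mod 11525 = 5038, so (16563/11525) = (5038/11525)
factor out 2^1: 5038 = 2^1·2519; with 11525 mod 8 = 5, (2/11525) = -1; sign now -1; continue with (2519/11525)
flip (2519/11525) -> (11525/2519): both odd, 2519 mod 4 = 3, 11525 mod 4 = 1, so the flip contributes +1; sign now -1
(11525/2519): 11525 mod 2519 = 1449, so (11525/2519) = (1449/2519)
flip (1449/2519) -> (2519/1449): both odd, 1449 mod 4 = 1, 2519 mod 4 = 3, so the flip contributes +1; sign now -1
(2519/1449): 2519 mod 1449 = 1070, so (2519/1449) = (1070/1449)
factor out 2^1: 1070 = 2^1·535; with 1449 mod 8 = 1, (2/1449) = +1; sign now -1; continue with (535/1449)
flip (535/1449) -> (1449/535): both odd, 535 mod 4 = 3, 1449 mod 4 = 1, so the flip contributes +1; sign now -1
(1449/535): 1449 mod 535 = 379, so (1449/535) = (379/535)
flip (379/535) -> (535/379): both odd, 379 mod 4 = 3, 535 mod 4 = 3, so the flip contributes -1; sign now +1
(535/379): 535 mod 379 = 156, so (535/379) = (156/379)
factor out 2^2: 156 = 2^2·39; with 379 mod 8 = 3, (2/379) = -1; sign now +1; continue with (39/379)
flip (39/379) -> (379/39): both odd, 39 mod 4 = 3, 379 mod 4 = 3, so the flip contributes -1; sign now -1
(379/39): 379 mod 39 = 28, so (379/39) = (28/39)
factor out 2^2: 28 = 2^2·7; with 39 mod 8 = 7, (2/39) = +1; sign now -1; continue with (7/39)
flip (7/39) -> (39/7): both odd, 7 mod 4 = 3, 39 mod 4 = 3, so the flip contributes -1; sign now +1
(39/7): 39 mod 7 = 4, so (39/7) = (4/7)
factor out 2^2: 4 = 2^2·1; with 7 mod 8 = 7, (2/7) = +1; sign now +1; continue with (1/7)
reached (1/7) = 1, so the symbol is +1

1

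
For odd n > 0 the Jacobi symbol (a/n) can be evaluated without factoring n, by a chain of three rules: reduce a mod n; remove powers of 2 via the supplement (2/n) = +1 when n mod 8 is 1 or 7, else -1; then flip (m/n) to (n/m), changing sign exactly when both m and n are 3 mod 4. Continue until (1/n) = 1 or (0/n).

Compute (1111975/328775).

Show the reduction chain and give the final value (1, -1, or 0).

(1111975/328775) = (125650/328775)   [reduce mod 328775]
125650 = 2^1·62825; (2/328775) = +1 since 328775 mod 8 = 7, so (125650/328775) = (+1)^1·(62825/328775); sign now +1
reciprocity: (62825/328775) = +1·(328775/62825) since 62825 mod 4 = 1, 328775 mod 4 = 3; sign now +1
(328775/62825) = (14650/62825)   [reduce mod 62825]
14650 = 2^1·7325; (2/62825) = +1 since 62825 mod 8 = 1, so (14650/62825) = (+1)^1·(7325/62825); sign now +1
reciprocity: (7325/62825) = +1·(62825/7325) since 7325 mod 4 = 1, 62825 mod 4 = 1; sign now +1
(62825/7325) = (4225/7325)   [reduce mod 7325]
reciprocity: (4225/7325) = +1·(7325/4225) since 4225 mod 4 = 1, 7325 mod 4 = 1; sign now +1
(7325/4225) = (3100/4225)   [reduce mod 4225]
3100 = 2^2·775; (2/4225) = +1 since 4225 mod 8 = 1, so (3100/4225) = (+1)^2·(775/4225); sign now +1
reciprocity: (775/4225) = +1·(4225/775) since 775 mod 4 = 3, 4225 mod 4 = 1; sign now +1
(4225/775) = (350/775)   [reduce mod 775]
350 = 2^1·175; (2/775) = +1 since 775 mod 8 = 7, so (350/775) = (+1)^1·(175/775); sign now +1
reciprocity: (175/775) = -1·(775/175) since 175 mod 4 = 3, 775 mod 4 = 3; sign now -1
(775/175) = (75/175)   [reduce mod 175]
reciprocity: (75/175) = -1·(175/75) since 75 mod 4 = 3, 175 mod 4 = 3; sign now +1
(175/75) = (25/75)   [reduce mod 75]
reciprocity: (25/75) = +1·(75/25) since 25 mod 4 = 1, 75 mod 4 = 3; sign now +1
(75/25) = (0/25)   [reduce mod 25]
(0/25) = 0   [gcd(a, n) > 1]; final value = 0

0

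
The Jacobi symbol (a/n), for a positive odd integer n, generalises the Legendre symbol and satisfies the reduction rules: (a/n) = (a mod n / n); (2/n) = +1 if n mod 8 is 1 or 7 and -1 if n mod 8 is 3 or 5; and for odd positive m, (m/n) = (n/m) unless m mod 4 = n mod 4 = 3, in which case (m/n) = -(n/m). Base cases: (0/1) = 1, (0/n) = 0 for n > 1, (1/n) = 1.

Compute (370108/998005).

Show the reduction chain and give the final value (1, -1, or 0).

370108 = 2^2·92527; (2/998005) = -1 since 998005 mod 8 = 5, so (370108/998005) = (-1)^2·(92527/998005); sign now +1
reciprocity: (92527/998005) = +1·(998005/92527) since 92527 mod 4 = 3, 998005 mod 4 = 1; sign now +1
(998005/92527) = (72735/92527)   [reduce mod 92527]
reciprocity: (72735/92527) = -1·(92527/72735) since 72735 mod 4 = 3, 92527 mod 4 = 3; sign now -1
(92527/72735) = (19792/72735)   [reduce mod 72735]
19792 = 2^4·1237; (2/72735) = +1 since 72735 mod 8 = 7, so (19792/72735) = (+1)^4·(1237/72735); sign now -1
reciprocity: (1237/72735) = +1·(72735/1237) since 1237 mod 4 = 1, 72735 mod 4 = 3; sign now -1
(72735/1237) = (989/1237)   [reduce mod 1237]
reciprocity: (989/1237) = +1·(1237/989) since 989 mod 4 = 1, 1237 mod 4 = 1; sign now -1
(1237/989) = (248/989)   [reduce mod 989]
248 = 2^3·31; (2/989) = -1 since 989 mod 8 = 5, so (248/989) = (-1)^3·(31/989); sign now +1
reciprocity: (31/989) = +1·(989/31) since 31 mod 4 = 3, 989 mod 4 = 1; sign now +1
(989/31) = (28/31)   [reduce mod 31]
28 = 2^2·7; (2/31) = +1 since 31 mod 8 = 7, so (28/31) = (+1)^2·(7/31); sign now +1
reciprocity: (7/31) = -1·(31/7) since 7 mod 4 = 3, 31 mod 4 = 3; sign now -1
(31/7) = (3/7)   [reduce mod 7]
reciprocity: (3/7) = -1·(7/3) since 3 mod 4 = 3, 7 mod 4 = 3; sign now +1
(7/3) = (1/3)   [reduce mod 3]
(1/3) = 1; final value = sign = +1

1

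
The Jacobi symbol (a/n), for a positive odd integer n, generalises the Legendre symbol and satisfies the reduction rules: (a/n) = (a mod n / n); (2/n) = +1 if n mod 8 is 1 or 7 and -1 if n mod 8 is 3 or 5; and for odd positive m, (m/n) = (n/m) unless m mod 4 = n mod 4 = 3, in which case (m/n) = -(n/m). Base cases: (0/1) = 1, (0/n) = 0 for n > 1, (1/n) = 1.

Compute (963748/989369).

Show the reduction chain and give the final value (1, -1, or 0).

1

factor out 2^2: 963748 = 2^2·240937; with 989369 mod 8 = 1, (2/989369) = +1; sign now +1; continue with (240937/989369)
flip (240937/989369) -> (989369/240937): both odd, 240937 mod 4 = 1, 989369 mod 4 = 1, so the flip contributes +1; sign now +1
(989369/240937): 989369 mod 240937 = 25621, so (989369/240937) = (25621/240937)
flip (25621/240937) -> (240937/25621): both odd, 25621 mod 4 = 1, 240937 mod 4 = 1, so the flip contributes +1; sign now +1
(240937/25621): 240937 mod 25621 = 10348, so (240937/25621) = (10348/25621)
factor out 2^2: 10348 = 2^2·2587; with 25621 mod 8 = 5, (2/25621) = -1; sign now +1; continue with (2587/25621)
flip (2587/25621) -> (25621/2587): both odd, 2587 mod 4 = 3, 25621 mod 4 = 1, so the flip contributes +1; sign now +1
(25621/2587): 25621 mod 2587 = 2338, so (25621/2587) = (2338/2587)
factor out 2^1: 2338 = 2^1·1169; with 2587 mod 8 = 3, (2/2587) = -1; sign now -1; continue with (1169/2587)
flip (1169/2587) -> (2587/1169): both odd, 1169 mod 4 = 1, 2587 mod 4 = 3, so the flip contributes +1; sign now -1
(2587/1169): 2587 mod 1169 = 249, so (2587/1169) = (249/1169)
flip (249/1169) -> (1169/249): both odd, 249 mod 4 = 1, 1169 mod 4 = 1, so the flip contributes +1; sign now -1
(1169/249): 1169 mod 249 = 173, so (1169/249) = (173/249)
flip (173/249) -> (249/173): both odd, 173 mod 4 = 1, 249 mod 4 = 1, so the flip contributes +1; sign now -1
(249/173): 249 mod 173 = 76, so (249/173) = (76/173)
factor out 2^2: 76 = 2^2·19; with 173 mod 8 = 5, (2/173) = -1; sign now -1; continue with (19/173)
flip (19/173) -> (173/19): both odd, 19 mod 4 = 3, 173 mod 4 = 1, so the flip contributes +1; sign now -1
(173/19): 173 mod 19 = 2, so (173/19) = (2/19)
factor out 2^1: 2 = 2^1·1; with 19 mod 8 = 3, (2/19) = -1; sign now +1; continue with (1/19)
reached (1/19) = 1, so the symbol is +1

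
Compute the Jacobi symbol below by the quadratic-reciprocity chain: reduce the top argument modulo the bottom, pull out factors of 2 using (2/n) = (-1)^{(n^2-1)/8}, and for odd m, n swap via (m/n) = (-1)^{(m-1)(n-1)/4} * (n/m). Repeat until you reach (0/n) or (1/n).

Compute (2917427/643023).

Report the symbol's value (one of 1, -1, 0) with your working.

-1

(2917427/643023) = (345335/643023)   [reduce mod 643023]
reciprocity: (345335/643023) = -1·(643023/345335) since 345335 mod 4 = 3, 643023 mod 4 = 3; sign now -1
(643023/345335) = (297688/345335)   [reduce mod 345335]
297688 = 2^3·37211; (2/345335) = +1 since 345335 mod 8 = 7, so (297688/345335) = (+1)^3·(37211/345335); sign now -1
reciprocity: (37211/345335) = -1·(345335/37211) since 37211 mod 4 = 3, 345335 mod 4 = 3; sign now +1
(345335/37211) = (10436/37211)   [reduce mod 37211]
10436 = 2^2·2609; (2/37211) = -1 since 37211 mod 8 = 3, so (10436/37211) = (-1)^2·(2609/37211); sign now +1
reciprocity: (2609/37211) = +1·(37211/2609) since 2609 mod 4 = 1, 37211 mod 4 = 3; sign now +1
(37211/2609) = (685/2609)   [reduce mod 2609]
reciprocity: (685/2609) = +1·(2609/685) since 685 mod 4 = 1, 2609 mod 4 = 1; sign now +1
(2609/685) = (554/685)   [reduce mod 685]
554 = 2^1·277; (2/685) = -1 since 685 mod 8 = 5, so (554/685) = (-1)^1·(277/685); sign now -1
reciprocity: (277/685) = +1·(685/277) since 277 mod 4 = 1, 685 mod 4 = 1; sign now -1
(685/277) = (131/277)   [reduce mod 277]
reciprocity: (131/277) = +1·(277/131) since 131 mod 4 = 3, 277 mod 4 = 1; sign now -1
(277/131) = (15/131)   [reduce mod 131]
reciprocity: (15/131) = -1·(131/15) since 15 mod 4 = 3, 131 mod 4 = 3; sign now +1
(131/15) = (11/15)   [reduce mod 15]
reciprocity: (11/15) = -1·(15/11) since 11 mod 4 = 3, 15 mod 4 = 3; sign now -1
(15/11) = (4/11)   [reduce mod 11]
4 = 2^2·1; (2/11) = -1 since 11 mod 8 = 3, so (4/11) = (-1)^2·(1/11); sign now -1
(1/11) = 1; final value = sign = -1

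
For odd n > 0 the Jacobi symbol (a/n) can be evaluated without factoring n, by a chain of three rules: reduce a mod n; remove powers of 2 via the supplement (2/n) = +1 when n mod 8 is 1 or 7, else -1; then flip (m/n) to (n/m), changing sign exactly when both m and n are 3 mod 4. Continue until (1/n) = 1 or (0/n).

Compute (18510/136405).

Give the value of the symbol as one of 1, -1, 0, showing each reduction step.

factor out 2^1: 18510 = 2^1·9255; with 136405 mod 8 = 5, (2/136405) = -1; sign now -1; continue with (9255/136405)
flip (9255/136405) -> (136405/9255): both odd, 9255 mod 4 = 3, 136405 mod 4 = 1, so the flip contributes +1; sign now -1
(136405/9255): 136405 mod 9255 = 6835, so (136405/9255) = (6835/9255)
flip (6835/9255) -> (9255/6835): both odd, 6835 mod 4 = 3, 9255 mod 4 = 3, so the flip contributes -1; sign now +1
(9255/6835): 9255 mod 6835 = 2420, so (9255/6835) = (2420/6835)
factor out 2^2: 2420 = 2^2·605; with 6835 mod 8 = 3, (2/6835) = -1; sign now +1; continue with (605/6835)
flip (605/6835) -> (6835/605): both odd, 605 mod 4 = 1, 6835 mod 4 = 3, so the flip contributes +1; sign now +1
(6835/605): 6835 mod 605 = 180, so (6835/605) = (180/605)
factor out 2^2: 180 = 2^2·45; with 605 mod 8 = 5, (2/605) = -1; sign now +1; continue with (45/605)
flip (45/605) -> (605/45): both odd, 45 mod 4 = 1, 605 mod 4 = 1, so the flip contributes +1; sign now +1
(605/45): 605 mod 45 = 20, so (605/45) = (20/45)
factor out 2^2: 20 = 2^2·5; with 45 mod 8 = 5, (2/45) = -1; sign now +1; continue with (5/45)
flip (5/45) -> (45/5): both odd, 5 mod 4 = 1, 45 mod 4 = 1, so the flip contributes +1; sign now +1
(45/5): 45 mod 5 = 0, so (45/5) = (0/5)
reached (0/5); gcd(a, n) > 1, so (0/5) = 0 and the symbol is 0

0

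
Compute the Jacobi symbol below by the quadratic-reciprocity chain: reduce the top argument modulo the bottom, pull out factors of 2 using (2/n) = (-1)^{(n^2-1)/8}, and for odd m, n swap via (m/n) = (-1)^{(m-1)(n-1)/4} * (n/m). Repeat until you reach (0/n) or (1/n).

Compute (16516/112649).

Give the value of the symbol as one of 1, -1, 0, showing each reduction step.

16516 = 2^2·4129; (2/112649) = +1 since 112649 mod 8 = 1, so (16516/112649) = (+1)^2·(4129/112649); sign now +1
reciprocity: (4129/112649) = +1·(112649/4129) since 4129 mod 4 = 1, 112649 mod 4 = 1; sign now +1
(112649/4129) = (1166/4129)   [reduce mod 4129]
1166 = 2^1·583; (2/4129) = +1 since 4129 mod 8 = 1, so (1166/4129) = (+1)^1·(583/4129); sign now +1
reciprocity: (583/4129) = +1·(4129/583) since 583 mod 4 = 3, 4129 mod 4 = 1; sign now +1
(4129/583) = (48/583)   [reduce mod 583]
48 = 2^4·3; (2/583) = +1 since 583 mod 8 = 7, so (48/583) = (+1)^4·(3/583); sign now +1
reciprocity: (3/583) = -1·(583/3) since 3 mod 4 = 3, 583 mod 4 = 3; sign now -1
(583/3) = (1/3)   [reduce mod 3]
(1/3) = 1; final value = sign = -1

-1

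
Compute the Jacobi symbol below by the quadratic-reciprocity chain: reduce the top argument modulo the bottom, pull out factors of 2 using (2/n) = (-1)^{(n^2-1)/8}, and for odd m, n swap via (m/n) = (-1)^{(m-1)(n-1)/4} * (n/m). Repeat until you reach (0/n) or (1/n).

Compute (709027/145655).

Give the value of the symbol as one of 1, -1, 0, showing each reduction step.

(709027/145655): 709027 mod 145655 = 126407, so (709027/145655) = (126407/145655)
flip (126407/145655) -> (145655/126407): both odd, 126407 mod 4 = 3, 145655 mod 4 = 3, so the flip contributes -1; sign now -1
(145655/126407): 145655 mod 126407 = 19248, so (145655/126407) = (19248/126407)
factor out 2^4: 19248 = 2^4·1203; with 126407 mod 8 = 7, (2/126407) = +1; sign now -1; continue with (1203/126407)
flip (1203/126407) -> (126407/1203): both odd, 1203 mod 4 = 3, 126407 mod 4 = 3, so the flip contributes -1; sign now +1
(126407/1203): 126407 mod 1203 = 92, so (126407/1203) = (92/1203)
factor out 2^2: 92 = 2^2·23; with 1203 mod 8 = 3, (2/1203) = -1; sign now +1; continue with (23/1203)
flip (23/1203) -> (1203/23): both odd, 23 mod 4 = 3, 1203 mod 4 = 3, so the flip contributes -1; sign now -1
(1203/23): 1203 mod 23 = 7, so (1203/23) = (7/23)
flip (7/23) -> (23/7): both odd, 7 mod 4 = 3, 23 mod 4 = 3, so the flip contributes -1; sign now +1
(23/7): 23 mod 7 = 2, so (23/7) = (2/7)
factor out 2^1: 2 = 2^1·1; with 7 mod 8 = 7, (2/7) = +1; sign now +1; continue with (1/7)
reached (1/7) = 1, so the symbol is +1

1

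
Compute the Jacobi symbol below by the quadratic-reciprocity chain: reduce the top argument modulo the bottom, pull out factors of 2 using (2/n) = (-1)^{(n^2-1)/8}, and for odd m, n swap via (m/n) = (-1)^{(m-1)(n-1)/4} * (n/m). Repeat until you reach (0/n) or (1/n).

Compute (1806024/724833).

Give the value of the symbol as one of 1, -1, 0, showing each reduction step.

(1806024/724833) = (356358/724833)   [reduce mod 724833]
356358 = 2^1·178179; (2/724833) = +1 since 724833 mod 8 = 1, so (356358/724833) = (+1)^1·(178179/724833); sign now +1
reciprocity: (178179/724833) = +1·(724833/178179) since 178179 mod 4 = 3, 724833 mod 4 = 1; sign now +1
(724833/178179) = (12117/178179)   [reduce mod 178179]
reciprocity: (12117/178179) = +1·(178179/12117) since 12117 mod 4 = 1, 178179 mod 4 = 3; sign now +1
(178179/12117) = (8541/12117)   [reduce mod 12117]
reciprocity: (8541/12117) = +1·(12117/8541) since 8541 mod 4 = 1, 12117 mod 4 = 1; sign now +1
(12117/8541) = (3576/8541)   [reduce mod 8541]
3576 = 2^3·447; (2/8541) = -1 since 8541 mod 8 = 5, so (3576/8541) = (-1)^3·(447/8541); sign now -1
reciprocity: (447/8541) = +1·(8541/447) since 447 mod 4 = 3, 8541 mod 4 = 1; sign now -1
(8541/447) = (48/447)   [reduce mod 447]
48 = 2^4·3; (2/447) = +1 since 447 mod 8 = 7, so (48/447) = (+1)^4·(3/447); sign now -1
reciprocity: (3/447) = -1·(447/3) since 3 mod 4 = 3, 447 mod 4 = 3; sign now +1
(447/3) = (0/3)   [reduce mod 3]
(0/3) = 0   [gcd(a, n) > 1]; final value = 0

0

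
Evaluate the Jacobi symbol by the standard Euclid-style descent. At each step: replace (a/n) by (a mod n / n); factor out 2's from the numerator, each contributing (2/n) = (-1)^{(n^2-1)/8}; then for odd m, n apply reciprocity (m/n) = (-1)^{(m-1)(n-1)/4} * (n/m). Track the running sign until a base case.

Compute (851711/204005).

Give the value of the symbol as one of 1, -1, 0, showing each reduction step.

(851711/204005): 851711 mod 204005 = 35691, so (851711/204005) = (35691/204005)
flip (35691/204005) -> (204005/35691): both odd, 35691 mod 4 = 3, 204005 mod 4 = 1, so the flip contributes +1; sign now +1
(204005/35691): 204005 mod 35691 = 25550, so (204005/35691) = (25550/35691)
factor out 2^1: 25550 = 2^1·12775; with 35691 mod 8 = 3, (2/35691) = -1; sign now -1; continue with (12775/35691)
flip (12775/35691) -> (35691/12775): both odd, 12775 mod 4 = 3, 35691 mod 4 = 3, so the flip contributes -1; sign now +1
(35691/12775): 35691 mod 12775 = 10141, so (35691/12775) = (10141/12775)
flip (10141/12775) -> (12775/10141): both odd, 10141 mod 4 = 1, 12775 mod 4 = 3, so the flip contributes +1; sign now +1
(12775/10141): 12775 mod 10141 = 2634, so (12775/10141) = (2634/10141)
factor out 2^1: 2634 = 2^1·1317; with 10141 mod 8 = 5, (2/10141) = -1; sign now -1; continue with (1317/10141)
flip (1317/10141) -> (10141/1317): both odd, 1317 mod 4 = 1, 10141 mod 4 = 1, so the flip contributes +1; sign now -1
(10141/1317): 10141 mod 1317 = 922, so (10141/1317) = (922/1317)
factor out 2^1: 922 = 2^1·461; with 1317 mod 8 = 5, (2/1317) = -1; sign now +1; continue with (461/1317)
flip (461/1317) -> (1317/461): both odd, 461 mod 4 = 1, 1317 mod 4 = 1, so the flip contributes +1; sign now +1
(1317/461): 1317 mod 461 = 395, so (1317/461) = (395/461)
flip (395/461) -> (461/395): both odd, 395 mod 4 = 3, 461 mod 4 = 1, so the flip contributes +1; sign now +1
(461/395): 461 mod 395 = 66, so (461/395) = (66/395)
factor out 2^1: 66 = 2^1·33; with 395 mod 8 = 3, (2/395) = -1; sign now -1; continue with (33/395)
flip (33/395) -> (395/33): both odd, 33 mod 4 = 1, 395 mod 4 = 3, so the flip contributes +1; sign now -1
(395/33): 395 mod 33 = 32, so (395/33) = (32/33)
factor out 2^5: 32 = 2^5·1; with 33 mod 8 = 1, (2/33) = +1; sign now -1; continue with (1/33)
reached (1/33) = 1, so the symbol is -1

-1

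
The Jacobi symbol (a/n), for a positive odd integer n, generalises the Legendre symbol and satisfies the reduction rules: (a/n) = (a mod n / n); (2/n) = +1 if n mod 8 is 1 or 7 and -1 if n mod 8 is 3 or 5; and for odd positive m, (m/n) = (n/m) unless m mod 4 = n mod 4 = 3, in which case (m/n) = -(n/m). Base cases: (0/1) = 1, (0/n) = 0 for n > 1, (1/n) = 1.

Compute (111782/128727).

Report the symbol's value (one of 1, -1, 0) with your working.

1

factor out 2^1: 111782 = 2^1·55891; with 128727 mod 8 = 7, (2/128727) = +1; sign now +1; continue with (55891/128727)
flip (55891/128727) -> (128727/55891): both odd, 55891 mod 4 = 3, 128727 mod 4 = 3, so the flip contributes -1; sign now -1
(128727/55891): 128727 mod 55891 = 16945, so (128727/55891) = (16945/55891)
flip (16945/55891) -> (55891/16945): both odd, 16945 mod 4 = 1, 55891 mod 4 = 3, so the flip contributes +1; sign now -1
(55891/16945): 55891 mod 16945 = 5056, so (55891/16945) = (5056/16945)
factor out 2^6: 5056 = 2^6·79; with 16945 mod 8 = 1, (2/16945) = +1; sign now -1; continue with (79/16945)
flip (79/16945) -> (16945/79): both odd, 79 mod 4 = 3, 16945 mod 4 = 1, so the flip contributes +1; sign now -1
(16945/79): 16945 mod 79 = 39, so (16945/79) = (39/79)
flip (39/79) -> (79/39): both odd, 39 mod 4 = 3, 79 mod 4 = 3, so the flip contributes -1; sign now +1
(79/39): 79 mod 39 = 1, so (79/39) = (1/39)
reached (1/39) = 1, so the symbol is +1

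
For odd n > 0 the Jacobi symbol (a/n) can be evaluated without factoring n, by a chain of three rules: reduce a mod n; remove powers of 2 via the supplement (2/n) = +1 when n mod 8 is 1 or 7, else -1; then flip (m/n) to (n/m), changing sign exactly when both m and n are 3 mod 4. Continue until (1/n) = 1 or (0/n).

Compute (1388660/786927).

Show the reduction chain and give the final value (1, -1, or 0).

-1

(1388660/786927) = (601733/786927)   [reduce mod 786927]
reciprocity: (601733/786927) = +1·(786927/601733) since 601733 mod 4 = 1, 786927 mod 4 = 3; sign now +1
(786927/601733) = (185194/601733)   [reduce mod 601733]
185194 = 2^1·92597; (2/601733) = -1 since 601733 mod 8 = 5, so (185194/601733) = (-1)^1·(92597/601733); sign now -1
reciprocity: (92597/601733) = +1·(601733/92597) since 92597 mod 4 = 1, 601733 mod 4 = 1; sign now -1
(601733/92597) = (46151/92597)   [reduce mod 92597]
reciprocity: (46151/92597) = +1·(92597/46151) since 46151 mod 4 = 3, 92597 mod 4 = 1; sign now -1
(92597/46151) = (295/46151)   [reduce mod 46151]
reciprocity: (295/46151) = -1·(46151/295) since 295 mod 4 = 3, 46151 mod 4 = 3; sign now +1
(46151/295) = (131/295)   [reduce mod 295]
reciprocity: (131/295) = -1·(295/131) since 131 mod 4 = 3, 295 mod 4 = 3; sign now -1
(295/131) = (33/131)   [reduce mod 131]
reciprocity: (33/131) = +1·(131/33) since 33 mod 4 = 1, 131 mod 4 = 3; sign now -1
(131/33) = (32/33)   [reduce mod 33]
32 = 2^5·1; (2/33) = +1 since 33 mod 8 = 1, so (32/33) = (+1)^5·(1/33); sign now -1
(1/33) = 1; final value = sign = -1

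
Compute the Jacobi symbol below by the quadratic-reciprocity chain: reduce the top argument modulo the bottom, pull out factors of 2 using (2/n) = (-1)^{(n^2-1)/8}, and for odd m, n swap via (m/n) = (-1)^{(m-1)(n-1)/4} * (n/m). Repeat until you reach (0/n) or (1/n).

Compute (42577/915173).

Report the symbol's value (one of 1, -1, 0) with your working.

-1

flip (42577/915173) -> (915173/42577): both odd, 42577 mod 4 = 1, 915173 mod 4 = 1, so the flip contributes +1; sign now +1
(915173/42577): 915173 mod 42577 = 21056, so (915173/42577) = (21056/42577)
factor out 2^6: 21056 = 2^6·329; with 42577 mod 8 = 1, (2/42577) = +1; sign now +1; continue with (329/42577)
flip (329/42577) -> (42577/329): both odd, 329 mod 4 = 1, 42577 mod 4 = 1, so the flip contributes +1; sign now +1
(42577/329): 42577 mod 329 = 136, so (42577/329) = (136/329)
factor out 2^3: 136 = 2^3·17; with 329 mod 8 = 1, (2/329) = +1; sign now +1; continue with (17/329)
flip (17/329) -> (329/17): both odd, 17 mod 4 = 1, 329 mod 4 = 1, so the flip contributes +1; sign now +1
(329/17): 329 mod 17 = 6, so (329/17) = (6/17)
factor out 2^1: 6 = 2^1·3; with 17 mod 8 = 1, (2/17) = +1; sign now +1; continue with (3/17)
flip (3/17) -> (17/3): both odd, 3 mod 4 = 3, 17 mod 4 = 1, so the flip contributes +1; sign now +1
(17/3): 17 mod 3 = 2, so (17/3) = (2/3)
factor out 2^1: 2 = 2^1·1; with 3 mod 8 = 3, (2/3) = -1; sign now -1; continue with (1/3)
reached (1/3) = 1, so the symbol is -1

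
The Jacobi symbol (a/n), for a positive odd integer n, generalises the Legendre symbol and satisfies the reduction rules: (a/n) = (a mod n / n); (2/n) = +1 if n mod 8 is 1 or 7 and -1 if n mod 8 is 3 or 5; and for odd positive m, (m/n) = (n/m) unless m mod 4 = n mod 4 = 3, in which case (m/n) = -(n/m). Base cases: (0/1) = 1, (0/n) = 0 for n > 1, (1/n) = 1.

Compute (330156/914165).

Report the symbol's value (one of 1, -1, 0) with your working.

factor out 2^2: 330156 = 2^2·82539; with 914165 mod 8 = 5, (2/914165) = -1; sign now +1; continue with (82539/914165)
flip (82539/914165) -> (914165/82539): both odd, 82539 mod 4 = 3, 914165 mod 4 = 1, so the flip contributes +1; sign now +1
(914165/82539): 914165 mod 82539 = 6236, so (914165/82539) = (6236/82539)
factor out 2^2: 6236 = 2^2·1559; with 82539 mod 8 = 3, (2/82539) = -1; sign now +1; continue with (1559/82539)
flip (1559/82539) -> (82539/1559): both odd, 1559 mod 4 = 3, 82539 mod 4 = 3, so the flip contributes -1; sign now -1
(82539/1559): 82539 mod 1559 = 1471, so (82539/1559) = (1471/1559)
flip (1471/1559) -> (1559/1471): both odd, 1471 mod 4 = 3, 1559 mod 4 = 3, so the flip contributes -1; sign now +1
(1559/1471): 1559 mod 1471 = 88, so (1559/1471) = (88/1471)
factor out 2^3: 88 = 2^3·11; with 1471 mod 8 = 7, (2/1471) = +1; sign now +1; continue with (11/1471)
flip (11/1471) -> (1471/11): both odd, 11 mod 4 = 3, 1471 mod 4 = 3, so the flip contributes -1; sign now -1
(1471/11): 1471 mod 11 = 8, so (1471/11) = (8/11)
factor out 2^3: 8 = 2^3·1; with 11 mod 8 = 3, (2/11) = -1; sign now +1; continue with (1/11)
reached (1/11) = 1, so the symbol is +1

1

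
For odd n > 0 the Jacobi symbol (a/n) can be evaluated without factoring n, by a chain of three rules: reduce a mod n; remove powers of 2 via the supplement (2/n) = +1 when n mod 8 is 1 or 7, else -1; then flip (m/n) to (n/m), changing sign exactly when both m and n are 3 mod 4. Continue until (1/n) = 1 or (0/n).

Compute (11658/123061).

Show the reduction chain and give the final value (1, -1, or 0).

11658 = 2^1·5829; (2/123061) = -1 since 123061 mod 8 = 5, so (11658/123061) = (-1)^1·(5829/123061); sign now -1
reciprocity: (5829/123061) = +1·(123061/5829) since 5829 mod 4 = 1, 123061 mod 4 = 1; sign now -1
(123061/5829) = (652/5829)   [reduce mod 5829]
652 = 2^2·163; (2/5829) = -1 since 5829 mod 8 = 5, so (652/5829) = (-1)^2·(163/5829); sign now -1
reciprocity: (163/5829) = +1·(5829/163) since 163 mod 4 = 3, 5829 mod 4 = 1; sign now -1
(5829/163) = (124/163)   [reduce mod 163]
124 = 2^2·31; (2/163) = -1 since 163 mod 8 = 3, so (124/163) = (-1)^2·(31/163); sign now -1
reciprocity: (31/163) = -1·(163/31) since 31 mod 4 = 3, 163 mod 4 = 3; sign now +1
(163/31) = (8/31)   [reduce mod 31]
8 = 2^3·1; (2/31) = +1 since 31 mod 8 = 7, so (8/31) = (+1)^3·(1/31); sign now +1
(1/31) = 1; final value = sign = +1

1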